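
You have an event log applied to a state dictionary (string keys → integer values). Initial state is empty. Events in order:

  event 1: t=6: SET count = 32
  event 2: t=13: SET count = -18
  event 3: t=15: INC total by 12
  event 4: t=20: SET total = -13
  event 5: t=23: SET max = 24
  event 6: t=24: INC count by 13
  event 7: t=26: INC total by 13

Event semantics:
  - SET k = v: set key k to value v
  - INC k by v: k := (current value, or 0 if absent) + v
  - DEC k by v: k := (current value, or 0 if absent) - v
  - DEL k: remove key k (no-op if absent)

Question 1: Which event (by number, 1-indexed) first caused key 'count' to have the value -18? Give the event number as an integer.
Answer: 2

Derivation:
Looking for first event where count becomes -18:
  event 1: count = 32
  event 2: count 32 -> -18  <-- first match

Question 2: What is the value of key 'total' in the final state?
Track key 'total' through all 7 events:
  event 1 (t=6: SET count = 32): total unchanged
  event 2 (t=13: SET count = -18): total unchanged
  event 3 (t=15: INC total by 12): total (absent) -> 12
  event 4 (t=20: SET total = -13): total 12 -> -13
  event 5 (t=23: SET max = 24): total unchanged
  event 6 (t=24: INC count by 13): total unchanged
  event 7 (t=26: INC total by 13): total -13 -> 0
Final: total = 0

Answer: 0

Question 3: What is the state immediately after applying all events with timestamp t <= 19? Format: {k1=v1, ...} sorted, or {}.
Answer: {count=-18, total=12}

Derivation:
Apply events with t <= 19 (3 events):
  after event 1 (t=6: SET count = 32): {count=32}
  after event 2 (t=13: SET count = -18): {count=-18}
  after event 3 (t=15: INC total by 12): {count=-18, total=12}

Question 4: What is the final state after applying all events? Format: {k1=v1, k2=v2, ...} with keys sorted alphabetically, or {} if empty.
Answer: {count=-5, max=24, total=0}

Derivation:
  after event 1 (t=6: SET count = 32): {count=32}
  after event 2 (t=13: SET count = -18): {count=-18}
  after event 3 (t=15: INC total by 12): {count=-18, total=12}
  after event 4 (t=20: SET total = -13): {count=-18, total=-13}
  after event 5 (t=23: SET max = 24): {count=-18, max=24, total=-13}
  after event 6 (t=24: INC count by 13): {count=-5, max=24, total=-13}
  after event 7 (t=26: INC total by 13): {count=-5, max=24, total=0}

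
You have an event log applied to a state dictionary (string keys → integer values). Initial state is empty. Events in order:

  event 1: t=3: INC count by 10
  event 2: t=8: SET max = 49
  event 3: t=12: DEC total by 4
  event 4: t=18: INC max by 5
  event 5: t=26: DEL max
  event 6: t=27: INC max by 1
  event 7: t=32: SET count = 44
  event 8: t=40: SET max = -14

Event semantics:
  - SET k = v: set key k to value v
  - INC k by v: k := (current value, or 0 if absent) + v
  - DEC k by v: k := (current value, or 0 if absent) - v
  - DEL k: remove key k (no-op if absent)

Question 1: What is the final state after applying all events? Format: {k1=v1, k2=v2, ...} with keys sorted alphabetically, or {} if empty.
  after event 1 (t=3: INC count by 10): {count=10}
  after event 2 (t=8: SET max = 49): {count=10, max=49}
  after event 3 (t=12: DEC total by 4): {count=10, max=49, total=-4}
  after event 4 (t=18: INC max by 5): {count=10, max=54, total=-4}
  after event 5 (t=26: DEL max): {count=10, total=-4}
  after event 6 (t=27: INC max by 1): {count=10, max=1, total=-4}
  after event 7 (t=32: SET count = 44): {count=44, max=1, total=-4}
  after event 8 (t=40: SET max = -14): {count=44, max=-14, total=-4}

Answer: {count=44, max=-14, total=-4}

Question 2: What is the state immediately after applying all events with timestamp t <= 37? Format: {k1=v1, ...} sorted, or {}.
Apply events with t <= 37 (7 events):
  after event 1 (t=3: INC count by 10): {count=10}
  after event 2 (t=8: SET max = 49): {count=10, max=49}
  after event 3 (t=12: DEC total by 4): {count=10, max=49, total=-4}
  after event 4 (t=18: INC max by 5): {count=10, max=54, total=-4}
  after event 5 (t=26: DEL max): {count=10, total=-4}
  after event 6 (t=27: INC max by 1): {count=10, max=1, total=-4}
  after event 7 (t=32: SET count = 44): {count=44, max=1, total=-4}

Answer: {count=44, max=1, total=-4}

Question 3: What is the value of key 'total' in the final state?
Track key 'total' through all 8 events:
  event 1 (t=3: INC count by 10): total unchanged
  event 2 (t=8: SET max = 49): total unchanged
  event 3 (t=12: DEC total by 4): total (absent) -> -4
  event 4 (t=18: INC max by 5): total unchanged
  event 5 (t=26: DEL max): total unchanged
  event 6 (t=27: INC max by 1): total unchanged
  event 7 (t=32: SET count = 44): total unchanged
  event 8 (t=40: SET max = -14): total unchanged
Final: total = -4

Answer: -4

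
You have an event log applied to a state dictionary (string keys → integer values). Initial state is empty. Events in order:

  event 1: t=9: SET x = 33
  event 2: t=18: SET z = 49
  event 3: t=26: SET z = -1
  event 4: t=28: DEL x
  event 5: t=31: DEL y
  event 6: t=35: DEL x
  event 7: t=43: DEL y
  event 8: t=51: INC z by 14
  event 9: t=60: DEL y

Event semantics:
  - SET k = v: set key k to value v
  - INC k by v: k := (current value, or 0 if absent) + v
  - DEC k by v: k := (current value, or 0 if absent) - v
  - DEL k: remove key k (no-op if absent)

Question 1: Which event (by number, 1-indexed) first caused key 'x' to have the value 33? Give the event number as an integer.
Answer: 1

Derivation:
Looking for first event where x becomes 33:
  event 1: x (absent) -> 33  <-- first match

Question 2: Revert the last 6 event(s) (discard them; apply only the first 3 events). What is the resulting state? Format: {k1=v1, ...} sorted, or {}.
Answer: {x=33, z=-1}

Derivation:
Keep first 3 events (discard last 6):
  after event 1 (t=9: SET x = 33): {x=33}
  after event 2 (t=18: SET z = 49): {x=33, z=49}
  after event 3 (t=26: SET z = -1): {x=33, z=-1}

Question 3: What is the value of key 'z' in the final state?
Answer: 13

Derivation:
Track key 'z' through all 9 events:
  event 1 (t=9: SET x = 33): z unchanged
  event 2 (t=18: SET z = 49): z (absent) -> 49
  event 3 (t=26: SET z = -1): z 49 -> -1
  event 4 (t=28: DEL x): z unchanged
  event 5 (t=31: DEL y): z unchanged
  event 6 (t=35: DEL x): z unchanged
  event 7 (t=43: DEL y): z unchanged
  event 8 (t=51: INC z by 14): z -1 -> 13
  event 9 (t=60: DEL y): z unchanged
Final: z = 13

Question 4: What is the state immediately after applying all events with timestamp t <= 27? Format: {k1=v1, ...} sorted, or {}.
Answer: {x=33, z=-1}

Derivation:
Apply events with t <= 27 (3 events):
  after event 1 (t=9: SET x = 33): {x=33}
  after event 2 (t=18: SET z = 49): {x=33, z=49}
  after event 3 (t=26: SET z = -1): {x=33, z=-1}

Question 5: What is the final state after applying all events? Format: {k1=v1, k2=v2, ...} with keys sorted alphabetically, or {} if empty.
  after event 1 (t=9: SET x = 33): {x=33}
  after event 2 (t=18: SET z = 49): {x=33, z=49}
  after event 3 (t=26: SET z = -1): {x=33, z=-1}
  after event 4 (t=28: DEL x): {z=-1}
  after event 5 (t=31: DEL y): {z=-1}
  after event 6 (t=35: DEL x): {z=-1}
  after event 7 (t=43: DEL y): {z=-1}
  after event 8 (t=51: INC z by 14): {z=13}
  after event 9 (t=60: DEL y): {z=13}

Answer: {z=13}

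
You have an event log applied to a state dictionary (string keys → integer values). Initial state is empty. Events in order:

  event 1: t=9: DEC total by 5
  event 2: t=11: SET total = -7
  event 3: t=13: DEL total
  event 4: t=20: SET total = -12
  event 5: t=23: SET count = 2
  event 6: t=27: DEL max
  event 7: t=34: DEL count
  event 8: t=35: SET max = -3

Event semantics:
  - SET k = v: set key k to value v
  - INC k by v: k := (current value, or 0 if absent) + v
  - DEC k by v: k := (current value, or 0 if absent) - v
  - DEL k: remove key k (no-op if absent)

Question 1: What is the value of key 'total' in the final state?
Answer: -12

Derivation:
Track key 'total' through all 8 events:
  event 1 (t=9: DEC total by 5): total (absent) -> -5
  event 2 (t=11: SET total = -7): total -5 -> -7
  event 3 (t=13: DEL total): total -7 -> (absent)
  event 4 (t=20: SET total = -12): total (absent) -> -12
  event 5 (t=23: SET count = 2): total unchanged
  event 6 (t=27: DEL max): total unchanged
  event 7 (t=34: DEL count): total unchanged
  event 8 (t=35: SET max = -3): total unchanged
Final: total = -12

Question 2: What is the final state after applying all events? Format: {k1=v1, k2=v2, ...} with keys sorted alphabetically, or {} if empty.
  after event 1 (t=9: DEC total by 5): {total=-5}
  after event 2 (t=11: SET total = -7): {total=-7}
  after event 3 (t=13: DEL total): {}
  after event 4 (t=20: SET total = -12): {total=-12}
  after event 5 (t=23: SET count = 2): {count=2, total=-12}
  after event 6 (t=27: DEL max): {count=2, total=-12}
  after event 7 (t=34: DEL count): {total=-12}
  after event 8 (t=35: SET max = -3): {max=-3, total=-12}

Answer: {max=-3, total=-12}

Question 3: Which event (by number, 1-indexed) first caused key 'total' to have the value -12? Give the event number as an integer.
Answer: 4

Derivation:
Looking for first event where total becomes -12:
  event 1: total = -5
  event 2: total = -7
  event 3: total = (absent)
  event 4: total (absent) -> -12  <-- first match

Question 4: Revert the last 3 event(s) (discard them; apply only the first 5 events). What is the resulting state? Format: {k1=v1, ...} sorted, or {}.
Keep first 5 events (discard last 3):
  after event 1 (t=9: DEC total by 5): {total=-5}
  after event 2 (t=11: SET total = -7): {total=-7}
  after event 3 (t=13: DEL total): {}
  after event 4 (t=20: SET total = -12): {total=-12}
  after event 5 (t=23: SET count = 2): {count=2, total=-12}

Answer: {count=2, total=-12}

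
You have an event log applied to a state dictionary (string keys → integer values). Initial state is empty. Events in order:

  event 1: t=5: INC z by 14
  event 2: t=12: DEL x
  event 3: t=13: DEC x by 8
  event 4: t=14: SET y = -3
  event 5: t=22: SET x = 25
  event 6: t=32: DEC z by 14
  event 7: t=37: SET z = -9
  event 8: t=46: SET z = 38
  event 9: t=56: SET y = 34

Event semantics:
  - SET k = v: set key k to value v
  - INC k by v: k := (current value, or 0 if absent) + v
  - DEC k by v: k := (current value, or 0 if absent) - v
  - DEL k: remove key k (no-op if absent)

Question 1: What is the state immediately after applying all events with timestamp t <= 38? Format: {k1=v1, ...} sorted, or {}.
Apply events with t <= 38 (7 events):
  after event 1 (t=5: INC z by 14): {z=14}
  after event 2 (t=12: DEL x): {z=14}
  after event 3 (t=13: DEC x by 8): {x=-8, z=14}
  after event 4 (t=14: SET y = -3): {x=-8, y=-3, z=14}
  after event 5 (t=22: SET x = 25): {x=25, y=-3, z=14}
  after event 6 (t=32: DEC z by 14): {x=25, y=-3, z=0}
  after event 7 (t=37: SET z = -9): {x=25, y=-3, z=-9}

Answer: {x=25, y=-3, z=-9}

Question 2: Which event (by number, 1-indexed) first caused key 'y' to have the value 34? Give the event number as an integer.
Looking for first event where y becomes 34:
  event 4: y = -3
  event 5: y = -3
  event 6: y = -3
  event 7: y = -3
  event 8: y = -3
  event 9: y -3 -> 34  <-- first match

Answer: 9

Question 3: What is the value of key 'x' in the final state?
Track key 'x' through all 9 events:
  event 1 (t=5: INC z by 14): x unchanged
  event 2 (t=12: DEL x): x (absent) -> (absent)
  event 3 (t=13: DEC x by 8): x (absent) -> -8
  event 4 (t=14: SET y = -3): x unchanged
  event 5 (t=22: SET x = 25): x -8 -> 25
  event 6 (t=32: DEC z by 14): x unchanged
  event 7 (t=37: SET z = -9): x unchanged
  event 8 (t=46: SET z = 38): x unchanged
  event 9 (t=56: SET y = 34): x unchanged
Final: x = 25

Answer: 25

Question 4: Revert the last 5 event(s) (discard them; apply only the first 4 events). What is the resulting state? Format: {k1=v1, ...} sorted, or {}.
Keep first 4 events (discard last 5):
  after event 1 (t=5: INC z by 14): {z=14}
  after event 2 (t=12: DEL x): {z=14}
  after event 3 (t=13: DEC x by 8): {x=-8, z=14}
  after event 4 (t=14: SET y = -3): {x=-8, y=-3, z=14}

Answer: {x=-8, y=-3, z=14}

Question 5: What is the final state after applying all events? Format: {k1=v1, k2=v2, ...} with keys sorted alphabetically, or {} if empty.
  after event 1 (t=5: INC z by 14): {z=14}
  after event 2 (t=12: DEL x): {z=14}
  after event 3 (t=13: DEC x by 8): {x=-8, z=14}
  after event 4 (t=14: SET y = -3): {x=-8, y=-3, z=14}
  after event 5 (t=22: SET x = 25): {x=25, y=-3, z=14}
  after event 6 (t=32: DEC z by 14): {x=25, y=-3, z=0}
  after event 7 (t=37: SET z = -9): {x=25, y=-3, z=-9}
  after event 8 (t=46: SET z = 38): {x=25, y=-3, z=38}
  after event 9 (t=56: SET y = 34): {x=25, y=34, z=38}

Answer: {x=25, y=34, z=38}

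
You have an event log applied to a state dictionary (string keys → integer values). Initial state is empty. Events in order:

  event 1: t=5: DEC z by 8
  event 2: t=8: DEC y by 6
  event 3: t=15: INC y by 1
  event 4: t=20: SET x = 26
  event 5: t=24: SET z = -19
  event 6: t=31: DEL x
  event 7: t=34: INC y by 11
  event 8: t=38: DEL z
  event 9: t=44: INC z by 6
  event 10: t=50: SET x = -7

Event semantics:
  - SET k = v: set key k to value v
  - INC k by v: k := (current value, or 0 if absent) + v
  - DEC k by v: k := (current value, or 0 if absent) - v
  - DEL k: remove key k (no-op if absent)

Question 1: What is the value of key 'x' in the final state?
Track key 'x' through all 10 events:
  event 1 (t=5: DEC z by 8): x unchanged
  event 2 (t=8: DEC y by 6): x unchanged
  event 3 (t=15: INC y by 1): x unchanged
  event 4 (t=20: SET x = 26): x (absent) -> 26
  event 5 (t=24: SET z = -19): x unchanged
  event 6 (t=31: DEL x): x 26 -> (absent)
  event 7 (t=34: INC y by 11): x unchanged
  event 8 (t=38: DEL z): x unchanged
  event 9 (t=44: INC z by 6): x unchanged
  event 10 (t=50: SET x = -7): x (absent) -> -7
Final: x = -7

Answer: -7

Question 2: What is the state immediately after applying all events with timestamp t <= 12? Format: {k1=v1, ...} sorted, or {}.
Answer: {y=-6, z=-8}

Derivation:
Apply events with t <= 12 (2 events):
  after event 1 (t=5: DEC z by 8): {z=-8}
  after event 2 (t=8: DEC y by 6): {y=-6, z=-8}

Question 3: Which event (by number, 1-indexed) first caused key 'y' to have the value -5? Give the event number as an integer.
Looking for first event where y becomes -5:
  event 2: y = -6
  event 3: y -6 -> -5  <-- first match

Answer: 3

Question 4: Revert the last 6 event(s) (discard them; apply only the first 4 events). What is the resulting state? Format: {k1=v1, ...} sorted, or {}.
Answer: {x=26, y=-5, z=-8}

Derivation:
Keep first 4 events (discard last 6):
  after event 1 (t=5: DEC z by 8): {z=-8}
  after event 2 (t=8: DEC y by 6): {y=-6, z=-8}
  after event 3 (t=15: INC y by 1): {y=-5, z=-8}
  after event 4 (t=20: SET x = 26): {x=26, y=-5, z=-8}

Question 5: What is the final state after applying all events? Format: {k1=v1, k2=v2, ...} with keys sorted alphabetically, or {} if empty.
  after event 1 (t=5: DEC z by 8): {z=-8}
  after event 2 (t=8: DEC y by 6): {y=-6, z=-8}
  after event 3 (t=15: INC y by 1): {y=-5, z=-8}
  after event 4 (t=20: SET x = 26): {x=26, y=-5, z=-8}
  after event 5 (t=24: SET z = -19): {x=26, y=-5, z=-19}
  after event 6 (t=31: DEL x): {y=-5, z=-19}
  after event 7 (t=34: INC y by 11): {y=6, z=-19}
  after event 8 (t=38: DEL z): {y=6}
  after event 9 (t=44: INC z by 6): {y=6, z=6}
  after event 10 (t=50: SET x = -7): {x=-7, y=6, z=6}

Answer: {x=-7, y=6, z=6}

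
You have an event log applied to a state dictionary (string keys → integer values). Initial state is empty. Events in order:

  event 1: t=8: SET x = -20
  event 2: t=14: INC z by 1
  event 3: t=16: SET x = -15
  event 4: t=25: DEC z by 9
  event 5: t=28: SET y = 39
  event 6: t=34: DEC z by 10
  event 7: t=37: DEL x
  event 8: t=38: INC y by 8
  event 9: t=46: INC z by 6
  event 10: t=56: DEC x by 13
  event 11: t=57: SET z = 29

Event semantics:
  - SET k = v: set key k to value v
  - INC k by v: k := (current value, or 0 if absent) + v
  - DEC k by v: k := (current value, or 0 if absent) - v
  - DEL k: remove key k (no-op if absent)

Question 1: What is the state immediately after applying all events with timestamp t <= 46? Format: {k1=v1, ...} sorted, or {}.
Answer: {y=47, z=-12}

Derivation:
Apply events with t <= 46 (9 events):
  after event 1 (t=8: SET x = -20): {x=-20}
  after event 2 (t=14: INC z by 1): {x=-20, z=1}
  after event 3 (t=16: SET x = -15): {x=-15, z=1}
  after event 4 (t=25: DEC z by 9): {x=-15, z=-8}
  after event 5 (t=28: SET y = 39): {x=-15, y=39, z=-8}
  after event 6 (t=34: DEC z by 10): {x=-15, y=39, z=-18}
  after event 7 (t=37: DEL x): {y=39, z=-18}
  after event 8 (t=38: INC y by 8): {y=47, z=-18}
  after event 9 (t=46: INC z by 6): {y=47, z=-12}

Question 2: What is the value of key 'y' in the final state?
Answer: 47

Derivation:
Track key 'y' through all 11 events:
  event 1 (t=8: SET x = -20): y unchanged
  event 2 (t=14: INC z by 1): y unchanged
  event 3 (t=16: SET x = -15): y unchanged
  event 4 (t=25: DEC z by 9): y unchanged
  event 5 (t=28: SET y = 39): y (absent) -> 39
  event 6 (t=34: DEC z by 10): y unchanged
  event 7 (t=37: DEL x): y unchanged
  event 8 (t=38: INC y by 8): y 39 -> 47
  event 9 (t=46: INC z by 6): y unchanged
  event 10 (t=56: DEC x by 13): y unchanged
  event 11 (t=57: SET z = 29): y unchanged
Final: y = 47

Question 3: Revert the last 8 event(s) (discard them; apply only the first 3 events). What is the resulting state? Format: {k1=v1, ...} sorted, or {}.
Answer: {x=-15, z=1}

Derivation:
Keep first 3 events (discard last 8):
  after event 1 (t=8: SET x = -20): {x=-20}
  after event 2 (t=14: INC z by 1): {x=-20, z=1}
  after event 3 (t=16: SET x = -15): {x=-15, z=1}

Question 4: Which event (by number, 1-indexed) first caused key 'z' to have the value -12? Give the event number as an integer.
Answer: 9

Derivation:
Looking for first event where z becomes -12:
  event 2: z = 1
  event 3: z = 1
  event 4: z = -8
  event 5: z = -8
  event 6: z = -18
  event 7: z = -18
  event 8: z = -18
  event 9: z -18 -> -12  <-- first match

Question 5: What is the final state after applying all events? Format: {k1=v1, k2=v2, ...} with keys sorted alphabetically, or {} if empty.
Answer: {x=-13, y=47, z=29}

Derivation:
  after event 1 (t=8: SET x = -20): {x=-20}
  after event 2 (t=14: INC z by 1): {x=-20, z=1}
  after event 3 (t=16: SET x = -15): {x=-15, z=1}
  after event 4 (t=25: DEC z by 9): {x=-15, z=-8}
  after event 5 (t=28: SET y = 39): {x=-15, y=39, z=-8}
  after event 6 (t=34: DEC z by 10): {x=-15, y=39, z=-18}
  after event 7 (t=37: DEL x): {y=39, z=-18}
  after event 8 (t=38: INC y by 8): {y=47, z=-18}
  after event 9 (t=46: INC z by 6): {y=47, z=-12}
  after event 10 (t=56: DEC x by 13): {x=-13, y=47, z=-12}
  after event 11 (t=57: SET z = 29): {x=-13, y=47, z=29}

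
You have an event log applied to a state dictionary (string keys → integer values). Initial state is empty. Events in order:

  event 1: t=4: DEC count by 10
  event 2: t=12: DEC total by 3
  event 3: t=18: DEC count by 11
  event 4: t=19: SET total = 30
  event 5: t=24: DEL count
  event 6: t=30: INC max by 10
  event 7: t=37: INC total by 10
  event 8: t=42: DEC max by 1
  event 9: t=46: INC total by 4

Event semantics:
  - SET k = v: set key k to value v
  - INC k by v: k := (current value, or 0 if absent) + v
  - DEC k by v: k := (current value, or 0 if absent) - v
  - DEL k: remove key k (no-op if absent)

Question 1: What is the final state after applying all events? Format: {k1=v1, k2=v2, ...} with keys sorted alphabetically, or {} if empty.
Answer: {max=9, total=44}

Derivation:
  after event 1 (t=4: DEC count by 10): {count=-10}
  after event 2 (t=12: DEC total by 3): {count=-10, total=-3}
  after event 3 (t=18: DEC count by 11): {count=-21, total=-3}
  after event 4 (t=19: SET total = 30): {count=-21, total=30}
  after event 5 (t=24: DEL count): {total=30}
  after event 6 (t=30: INC max by 10): {max=10, total=30}
  after event 7 (t=37: INC total by 10): {max=10, total=40}
  after event 8 (t=42: DEC max by 1): {max=9, total=40}
  after event 9 (t=46: INC total by 4): {max=9, total=44}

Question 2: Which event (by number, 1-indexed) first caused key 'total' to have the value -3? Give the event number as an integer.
Looking for first event where total becomes -3:
  event 2: total (absent) -> -3  <-- first match

Answer: 2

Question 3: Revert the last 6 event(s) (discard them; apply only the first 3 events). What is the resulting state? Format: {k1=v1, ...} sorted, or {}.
Answer: {count=-21, total=-3}

Derivation:
Keep first 3 events (discard last 6):
  after event 1 (t=4: DEC count by 10): {count=-10}
  after event 2 (t=12: DEC total by 3): {count=-10, total=-3}
  after event 3 (t=18: DEC count by 11): {count=-21, total=-3}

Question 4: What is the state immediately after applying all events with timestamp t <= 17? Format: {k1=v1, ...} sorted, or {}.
Answer: {count=-10, total=-3}

Derivation:
Apply events with t <= 17 (2 events):
  after event 1 (t=4: DEC count by 10): {count=-10}
  after event 2 (t=12: DEC total by 3): {count=-10, total=-3}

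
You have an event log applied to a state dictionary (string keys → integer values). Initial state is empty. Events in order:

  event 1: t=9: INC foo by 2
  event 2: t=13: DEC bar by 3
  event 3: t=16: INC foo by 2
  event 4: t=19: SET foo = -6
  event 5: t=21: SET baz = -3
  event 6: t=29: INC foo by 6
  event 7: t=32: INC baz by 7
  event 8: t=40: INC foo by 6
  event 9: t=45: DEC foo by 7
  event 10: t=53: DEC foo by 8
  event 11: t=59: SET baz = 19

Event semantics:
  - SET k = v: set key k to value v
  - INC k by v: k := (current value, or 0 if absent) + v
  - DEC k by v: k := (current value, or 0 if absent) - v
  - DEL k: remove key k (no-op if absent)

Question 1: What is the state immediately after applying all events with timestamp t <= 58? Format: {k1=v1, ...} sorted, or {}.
Apply events with t <= 58 (10 events):
  after event 1 (t=9: INC foo by 2): {foo=2}
  after event 2 (t=13: DEC bar by 3): {bar=-3, foo=2}
  after event 3 (t=16: INC foo by 2): {bar=-3, foo=4}
  after event 4 (t=19: SET foo = -6): {bar=-3, foo=-6}
  after event 5 (t=21: SET baz = -3): {bar=-3, baz=-3, foo=-6}
  after event 6 (t=29: INC foo by 6): {bar=-3, baz=-3, foo=0}
  after event 7 (t=32: INC baz by 7): {bar=-3, baz=4, foo=0}
  after event 8 (t=40: INC foo by 6): {bar=-3, baz=4, foo=6}
  after event 9 (t=45: DEC foo by 7): {bar=-3, baz=4, foo=-1}
  after event 10 (t=53: DEC foo by 8): {bar=-3, baz=4, foo=-9}

Answer: {bar=-3, baz=4, foo=-9}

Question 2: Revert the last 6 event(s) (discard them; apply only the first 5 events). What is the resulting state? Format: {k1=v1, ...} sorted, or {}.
Keep first 5 events (discard last 6):
  after event 1 (t=9: INC foo by 2): {foo=2}
  after event 2 (t=13: DEC bar by 3): {bar=-3, foo=2}
  after event 3 (t=16: INC foo by 2): {bar=-3, foo=4}
  after event 4 (t=19: SET foo = -6): {bar=-3, foo=-6}
  after event 5 (t=21: SET baz = -3): {bar=-3, baz=-3, foo=-6}

Answer: {bar=-3, baz=-3, foo=-6}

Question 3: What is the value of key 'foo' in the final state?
Answer: -9

Derivation:
Track key 'foo' through all 11 events:
  event 1 (t=9: INC foo by 2): foo (absent) -> 2
  event 2 (t=13: DEC bar by 3): foo unchanged
  event 3 (t=16: INC foo by 2): foo 2 -> 4
  event 4 (t=19: SET foo = -6): foo 4 -> -6
  event 5 (t=21: SET baz = -3): foo unchanged
  event 6 (t=29: INC foo by 6): foo -6 -> 0
  event 7 (t=32: INC baz by 7): foo unchanged
  event 8 (t=40: INC foo by 6): foo 0 -> 6
  event 9 (t=45: DEC foo by 7): foo 6 -> -1
  event 10 (t=53: DEC foo by 8): foo -1 -> -9
  event 11 (t=59: SET baz = 19): foo unchanged
Final: foo = -9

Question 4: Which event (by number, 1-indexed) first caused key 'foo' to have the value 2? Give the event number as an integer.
Answer: 1

Derivation:
Looking for first event where foo becomes 2:
  event 1: foo (absent) -> 2  <-- first match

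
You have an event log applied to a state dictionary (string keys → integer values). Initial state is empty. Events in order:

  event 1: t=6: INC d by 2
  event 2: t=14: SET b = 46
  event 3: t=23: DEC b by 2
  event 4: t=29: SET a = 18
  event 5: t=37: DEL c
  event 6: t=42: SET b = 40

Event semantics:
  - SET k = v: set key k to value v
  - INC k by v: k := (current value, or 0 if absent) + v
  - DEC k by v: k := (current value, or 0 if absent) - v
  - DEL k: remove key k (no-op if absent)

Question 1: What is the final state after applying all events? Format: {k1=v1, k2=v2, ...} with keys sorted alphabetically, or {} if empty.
Answer: {a=18, b=40, d=2}

Derivation:
  after event 1 (t=6: INC d by 2): {d=2}
  after event 2 (t=14: SET b = 46): {b=46, d=2}
  after event 3 (t=23: DEC b by 2): {b=44, d=2}
  after event 4 (t=29: SET a = 18): {a=18, b=44, d=2}
  after event 5 (t=37: DEL c): {a=18, b=44, d=2}
  after event 6 (t=42: SET b = 40): {a=18, b=40, d=2}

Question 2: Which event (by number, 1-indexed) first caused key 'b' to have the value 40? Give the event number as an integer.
Looking for first event where b becomes 40:
  event 2: b = 46
  event 3: b = 44
  event 4: b = 44
  event 5: b = 44
  event 6: b 44 -> 40  <-- first match

Answer: 6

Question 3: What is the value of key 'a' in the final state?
Track key 'a' through all 6 events:
  event 1 (t=6: INC d by 2): a unchanged
  event 2 (t=14: SET b = 46): a unchanged
  event 3 (t=23: DEC b by 2): a unchanged
  event 4 (t=29: SET a = 18): a (absent) -> 18
  event 5 (t=37: DEL c): a unchanged
  event 6 (t=42: SET b = 40): a unchanged
Final: a = 18

Answer: 18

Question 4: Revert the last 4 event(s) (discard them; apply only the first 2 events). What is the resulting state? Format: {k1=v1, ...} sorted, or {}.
Answer: {b=46, d=2}

Derivation:
Keep first 2 events (discard last 4):
  after event 1 (t=6: INC d by 2): {d=2}
  after event 2 (t=14: SET b = 46): {b=46, d=2}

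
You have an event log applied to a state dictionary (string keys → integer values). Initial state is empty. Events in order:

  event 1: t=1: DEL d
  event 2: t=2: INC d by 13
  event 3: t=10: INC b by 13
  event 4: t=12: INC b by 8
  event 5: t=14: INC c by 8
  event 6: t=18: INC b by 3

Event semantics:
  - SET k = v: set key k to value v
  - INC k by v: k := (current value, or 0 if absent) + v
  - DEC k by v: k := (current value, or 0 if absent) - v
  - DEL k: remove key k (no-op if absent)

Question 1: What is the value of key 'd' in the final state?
Track key 'd' through all 6 events:
  event 1 (t=1: DEL d): d (absent) -> (absent)
  event 2 (t=2: INC d by 13): d (absent) -> 13
  event 3 (t=10: INC b by 13): d unchanged
  event 4 (t=12: INC b by 8): d unchanged
  event 5 (t=14: INC c by 8): d unchanged
  event 6 (t=18: INC b by 3): d unchanged
Final: d = 13

Answer: 13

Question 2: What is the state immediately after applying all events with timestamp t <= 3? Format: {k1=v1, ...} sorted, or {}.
Apply events with t <= 3 (2 events):
  after event 1 (t=1: DEL d): {}
  after event 2 (t=2: INC d by 13): {d=13}

Answer: {d=13}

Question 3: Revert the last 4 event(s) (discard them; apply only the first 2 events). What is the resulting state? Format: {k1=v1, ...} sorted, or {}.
Keep first 2 events (discard last 4):
  after event 1 (t=1: DEL d): {}
  after event 2 (t=2: INC d by 13): {d=13}

Answer: {d=13}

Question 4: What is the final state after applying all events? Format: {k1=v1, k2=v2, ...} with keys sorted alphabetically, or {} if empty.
Answer: {b=24, c=8, d=13}

Derivation:
  after event 1 (t=1: DEL d): {}
  after event 2 (t=2: INC d by 13): {d=13}
  after event 3 (t=10: INC b by 13): {b=13, d=13}
  after event 4 (t=12: INC b by 8): {b=21, d=13}
  after event 5 (t=14: INC c by 8): {b=21, c=8, d=13}
  after event 6 (t=18: INC b by 3): {b=24, c=8, d=13}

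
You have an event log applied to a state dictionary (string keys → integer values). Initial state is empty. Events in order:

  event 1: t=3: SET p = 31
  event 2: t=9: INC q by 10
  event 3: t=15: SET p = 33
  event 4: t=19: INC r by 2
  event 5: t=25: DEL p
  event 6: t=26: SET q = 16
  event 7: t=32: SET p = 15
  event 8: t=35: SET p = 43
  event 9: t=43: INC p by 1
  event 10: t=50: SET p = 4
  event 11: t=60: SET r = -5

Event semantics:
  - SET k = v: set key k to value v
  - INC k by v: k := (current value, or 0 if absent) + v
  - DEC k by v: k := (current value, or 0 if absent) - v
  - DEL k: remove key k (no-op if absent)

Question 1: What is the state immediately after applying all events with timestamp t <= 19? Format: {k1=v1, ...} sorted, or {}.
Answer: {p=33, q=10, r=2}

Derivation:
Apply events with t <= 19 (4 events):
  after event 1 (t=3: SET p = 31): {p=31}
  after event 2 (t=9: INC q by 10): {p=31, q=10}
  after event 3 (t=15: SET p = 33): {p=33, q=10}
  after event 4 (t=19: INC r by 2): {p=33, q=10, r=2}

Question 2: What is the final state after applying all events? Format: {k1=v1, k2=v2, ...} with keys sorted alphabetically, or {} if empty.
Answer: {p=4, q=16, r=-5}

Derivation:
  after event 1 (t=3: SET p = 31): {p=31}
  after event 2 (t=9: INC q by 10): {p=31, q=10}
  after event 3 (t=15: SET p = 33): {p=33, q=10}
  after event 4 (t=19: INC r by 2): {p=33, q=10, r=2}
  after event 5 (t=25: DEL p): {q=10, r=2}
  after event 6 (t=26: SET q = 16): {q=16, r=2}
  after event 7 (t=32: SET p = 15): {p=15, q=16, r=2}
  after event 8 (t=35: SET p = 43): {p=43, q=16, r=2}
  after event 9 (t=43: INC p by 1): {p=44, q=16, r=2}
  after event 10 (t=50: SET p = 4): {p=4, q=16, r=2}
  after event 11 (t=60: SET r = -5): {p=4, q=16, r=-5}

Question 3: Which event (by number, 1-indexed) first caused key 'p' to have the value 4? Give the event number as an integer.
Looking for first event where p becomes 4:
  event 1: p = 31
  event 2: p = 31
  event 3: p = 33
  event 4: p = 33
  event 5: p = (absent)
  event 7: p = 15
  event 8: p = 43
  event 9: p = 44
  event 10: p 44 -> 4  <-- first match

Answer: 10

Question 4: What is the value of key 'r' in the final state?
Track key 'r' through all 11 events:
  event 1 (t=3: SET p = 31): r unchanged
  event 2 (t=9: INC q by 10): r unchanged
  event 3 (t=15: SET p = 33): r unchanged
  event 4 (t=19: INC r by 2): r (absent) -> 2
  event 5 (t=25: DEL p): r unchanged
  event 6 (t=26: SET q = 16): r unchanged
  event 7 (t=32: SET p = 15): r unchanged
  event 8 (t=35: SET p = 43): r unchanged
  event 9 (t=43: INC p by 1): r unchanged
  event 10 (t=50: SET p = 4): r unchanged
  event 11 (t=60: SET r = -5): r 2 -> -5
Final: r = -5

Answer: -5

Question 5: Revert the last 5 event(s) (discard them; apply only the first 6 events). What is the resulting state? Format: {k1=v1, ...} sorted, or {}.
Answer: {q=16, r=2}

Derivation:
Keep first 6 events (discard last 5):
  after event 1 (t=3: SET p = 31): {p=31}
  after event 2 (t=9: INC q by 10): {p=31, q=10}
  after event 3 (t=15: SET p = 33): {p=33, q=10}
  after event 4 (t=19: INC r by 2): {p=33, q=10, r=2}
  after event 5 (t=25: DEL p): {q=10, r=2}
  after event 6 (t=26: SET q = 16): {q=16, r=2}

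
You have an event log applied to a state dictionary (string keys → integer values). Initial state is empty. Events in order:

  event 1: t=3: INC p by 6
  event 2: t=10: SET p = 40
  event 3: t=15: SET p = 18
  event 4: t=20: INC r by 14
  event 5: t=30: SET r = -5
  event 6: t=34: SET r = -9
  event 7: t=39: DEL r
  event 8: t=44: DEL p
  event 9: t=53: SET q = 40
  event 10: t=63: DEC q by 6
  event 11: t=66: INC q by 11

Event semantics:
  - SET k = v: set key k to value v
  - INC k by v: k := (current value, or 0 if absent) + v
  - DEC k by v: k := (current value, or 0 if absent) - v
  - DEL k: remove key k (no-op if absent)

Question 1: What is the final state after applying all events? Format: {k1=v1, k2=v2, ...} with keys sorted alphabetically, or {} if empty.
  after event 1 (t=3: INC p by 6): {p=6}
  after event 2 (t=10: SET p = 40): {p=40}
  after event 3 (t=15: SET p = 18): {p=18}
  after event 4 (t=20: INC r by 14): {p=18, r=14}
  after event 5 (t=30: SET r = -5): {p=18, r=-5}
  after event 6 (t=34: SET r = -9): {p=18, r=-9}
  after event 7 (t=39: DEL r): {p=18}
  after event 8 (t=44: DEL p): {}
  after event 9 (t=53: SET q = 40): {q=40}
  after event 10 (t=63: DEC q by 6): {q=34}
  after event 11 (t=66: INC q by 11): {q=45}

Answer: {q=45}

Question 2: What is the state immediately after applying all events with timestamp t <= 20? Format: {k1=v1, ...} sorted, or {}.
Answer: {p=18, r=14}

Derivation:
Apply events with t <= 20 (4 events):
  after event 1 (t=3: INC p by 6): {p=6}
  after event 2 (t=10: SET p = 40): {p=40}
  after event 3 (t=15: SET p = 18): {p=18}
  after event 4 (t=20: INC r by 14): {p=18, r=14}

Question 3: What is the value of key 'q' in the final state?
Track key 'q' through all 11 events:
  event 1 (t=3: INC p by 6): q unchanged
  event 2 (t=10: SET p = 40): q unchanged
  event 3 (t=15: SET p = 18): q unchanged
  event 4 (t=20: INC r by 14): q unchanged
  event 5 (t=30: SET r = -5): q unchanged
  event 6 (t=34: SET r = -9): q unchanged
  event 7 (t=39: DEL r): q unchanged
  event 8 (t=44: DEL p): q unchanged
  event 9 (t=53: SET q = 40): q (absent) -> 40
  event 10 (t=63: DEC q by 6): q 40 -> 34
  event 11 (t=66: INC q by 11): q 34 -> 45
Final: q = 45

Answer: 45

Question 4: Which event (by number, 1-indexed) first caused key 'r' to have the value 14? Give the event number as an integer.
Answer: 4

Derivation:
Looking for first event where r becomes 14:
  event 4: r (absent) -> 14  <-- first match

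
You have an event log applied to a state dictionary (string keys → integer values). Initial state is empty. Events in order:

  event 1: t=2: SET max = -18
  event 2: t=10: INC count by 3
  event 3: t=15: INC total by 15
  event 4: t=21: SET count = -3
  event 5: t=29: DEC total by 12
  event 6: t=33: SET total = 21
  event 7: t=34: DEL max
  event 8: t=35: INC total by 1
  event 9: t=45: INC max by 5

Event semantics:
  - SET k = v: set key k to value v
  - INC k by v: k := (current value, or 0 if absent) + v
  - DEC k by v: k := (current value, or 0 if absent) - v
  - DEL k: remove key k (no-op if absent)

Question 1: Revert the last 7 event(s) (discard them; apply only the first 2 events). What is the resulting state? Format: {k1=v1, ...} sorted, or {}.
Answer: {count=3, max=-18}

Derivation:
Keep first 2 events (discard last 7):
  after event 1 (t=2: SET max = -18): {max=-18}
  after event 2 (t=10: INC count by 3): {count=3, max=-18}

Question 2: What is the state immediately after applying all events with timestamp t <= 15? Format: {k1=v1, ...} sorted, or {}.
Apply events with t <= 15 (3 events):
  after event 1 (t=2: SET max = -18): {max=-18}
  after event 2 (t=10: INC count by 3): {count=3, max=-18}
  after event 3 (t=15: INC total by 15): {count=3, max=-18, total=15}

Answer: {count=3, max=-18, total=15}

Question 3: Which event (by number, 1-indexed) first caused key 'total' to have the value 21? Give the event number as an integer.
Answer: 6

Derivation:
Looking for first event where total becomes 21:
  event 3: total = 15
  event 4: total = 15
  event 5: total = 3
  event 6: total 3 -> 21  <-- first match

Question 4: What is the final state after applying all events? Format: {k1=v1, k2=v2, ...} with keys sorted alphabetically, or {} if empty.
Answer: {count=-3, max=5, total=22}

Derivation:
  after event 1 (t=2: SET max = -18): {max=-18}
  after event 2 (t=10: INC count by 3): {count=3, max=-18}
  after event 3 (t=15: INC total by 15): {count=3, max=-18, total=15}
  after event 4 (t=21: SET count = -3): {count=-3, max=-18, total=15}
  after event 5 (t=29: DEC total by 12): {count=-3, max=-18, total=3}
  after event 6 (t=33: SET total = 21): {count=-3, max=-18, total=21}
  after event 7 (t=34: DEL max): {count=-3, total=21}
  after event 8 (t=35: INC total by 1): {count=-3, total=22}
  after event 9 (t=45: INC max by 5): {count=-3, max=5, total=22}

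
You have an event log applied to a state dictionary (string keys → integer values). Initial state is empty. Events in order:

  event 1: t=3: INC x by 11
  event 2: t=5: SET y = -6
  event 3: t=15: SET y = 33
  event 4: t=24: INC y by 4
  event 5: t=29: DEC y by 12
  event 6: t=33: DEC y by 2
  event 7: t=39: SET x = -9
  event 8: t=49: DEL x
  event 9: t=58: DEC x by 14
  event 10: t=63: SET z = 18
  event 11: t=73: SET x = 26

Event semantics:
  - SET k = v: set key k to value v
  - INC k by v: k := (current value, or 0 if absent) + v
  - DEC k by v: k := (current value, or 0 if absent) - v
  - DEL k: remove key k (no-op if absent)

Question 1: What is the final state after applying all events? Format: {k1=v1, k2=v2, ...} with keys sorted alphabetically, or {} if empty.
  after event 1 (t=3: INC x by 11): {x=11}
  after event 2 (t=5: SET y = -6): {x=11, y=-6}
  after event 3 (t=15: SET y = 33): {x=11, y=33}
  after event 4 (t=24: INC y by 4): {x=11, y=37}
  after event 5 (t=29: DEC y by 12): {x=11, y=25}
  after event 6 (t=33: DEC y by 2): {x=11, y=23}
  after event 7 (t=39: SET x = -9): {x=-9, y=23}
  after event 8 (t=49: DEL x): {y=23}
  after event 9 (t=58: DEC x by 14): {x=-14, y=23}
  after event 10 (t=63: SET z = 18): {x=-14, y=23, z=18}
  after event 11 (t=73: SET x = 26): {x=26, y=23, z=18}

Answer: {x=26, y=23, z=18}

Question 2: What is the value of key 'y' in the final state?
Answer: 23

Derivation:
Track key 'y' through all 11 events:
  event 1 (t=3: INC x by 11): y unchanged
  event 2 (t=5: SET y = -6): y (absent) -> -6
  event 3 (t=15: SET y = 33): y -6 -> 33
  event 4 (t=24: INC y by 4): y 33 -> 37
  event 5 (t=29: DEC y by 12): y 37 -> 25
  event 6 (t=33: DEC y by 2): y 25 -> 23
  event 7 (t=39: SET x = -9): y unchanged
  event 8 (t=49: DEL x): y unchanged
  event 9 (t=58: DEC x by 14): y unchanged
  event 10 (t=63: SET z = 18): y unchanged
  event 11 (t=73: SET x = 26): y unchanged
Final: y = 23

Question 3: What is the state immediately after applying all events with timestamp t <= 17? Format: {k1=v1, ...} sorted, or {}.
Apply events with t <= 17 (3 events):
  after event 1 (t=3: INC x by 11): {x=11}
  after event 2 (t=5: SET y = -6): {x=11, y=-6}
  after event 3 (t=15: SET y = 33): {x=11, y=33}

Answer: {x=11, y=33}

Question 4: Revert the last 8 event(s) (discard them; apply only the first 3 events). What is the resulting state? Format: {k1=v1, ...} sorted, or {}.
Keep first 3 events (discard last 8):
  after event 1 (t=3: INC x by 11): {x=11}
  after event 2 (t=5: SET y = -6): {x=11, y=-6}
  after event 3 (t=15: SET y = 33): {x=11, y=33}

Answer: {x=11, y=33}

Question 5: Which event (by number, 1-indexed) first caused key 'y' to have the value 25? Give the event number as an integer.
Answer: 5

Derivation:
Looking for first event where y becomes 25:
  event 2: y = -6
  event 3: y = 33
  event 4: y = 37
  event 5: y 37 -> 25  <-- first match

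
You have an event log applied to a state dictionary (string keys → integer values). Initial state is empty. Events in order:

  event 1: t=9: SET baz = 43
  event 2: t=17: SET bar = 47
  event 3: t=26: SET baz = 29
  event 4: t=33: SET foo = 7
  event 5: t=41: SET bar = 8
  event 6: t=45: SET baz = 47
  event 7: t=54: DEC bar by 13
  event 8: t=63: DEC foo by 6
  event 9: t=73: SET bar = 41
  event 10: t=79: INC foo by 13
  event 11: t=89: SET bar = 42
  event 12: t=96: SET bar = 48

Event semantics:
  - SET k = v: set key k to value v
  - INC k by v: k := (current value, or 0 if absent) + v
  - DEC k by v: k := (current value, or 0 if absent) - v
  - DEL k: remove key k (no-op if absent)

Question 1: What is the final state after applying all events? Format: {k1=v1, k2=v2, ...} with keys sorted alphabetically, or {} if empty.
  after event 1 (t=9: SET baz = 43): {baz=43}
  after event 2 (t=17: SET bar = 47): {bar=47, baz=43}
  after event 3 (t=26: SET baz = 29): {bar=47, baz=29}
  after event 4 (t=33: SET foo = 7): {bar=47, baz=29, foo=7}
  after event 5 (t=41: SET bar = 8): {bar=8, baz=29, foo=7}
  after event 6 (t=45: SET baz = 47): {bar=8, baz=47, foo=7}
  after event 7 (t=54: DEC bar by 13): {bar=-5, baz=47, foo=7}
  after event 8 (t=63: DEC foo by 6): {bar=-5, baz=47, foo=1}
  after event 9 (t=73: SET bar = 41): {bar=41, baz=47, foo=1}
  after event 10 (t=79: INC foo by 13): {bar=41, baz=47, foo=14}
  after event 11 (t=89: SET bar = 42): {bar=42, baz=47, foo=14}
  after event 12 (t=96: SET bar = 48): {bar=48, baz=47, foo=14}

Answer: {bar=48, baz=47, foo=14}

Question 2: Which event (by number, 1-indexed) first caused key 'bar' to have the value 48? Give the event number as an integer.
Looking for first event where bar becomes 48:
  event 2: bar = 47
  event 3: bar = 47
  event 4: bar = 47
  event 5: bar = 8
  event 6: bar = 8
  event 7: bar = -5
  event 8: bar = -5
  event 9: bar = 41
  event 10: bar = 41
  event 11: bar = 42
  event 12: bar 42 -> 48  <-- first match

Answer: 12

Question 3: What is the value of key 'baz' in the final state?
Track key 'baz' through all 12 events:
  event 1 (t=9: SET baz = 43): baz (absent) -> 43
  event 2 (t=17: SET bar = 47): baz unchanged
  event 3 (t=26: SET baz = 29): baz 43 -> 29
  event 4 (t=33: SET foo = 7): baz unchanged
  event 5 (t=41: SET bar = 8): baz unchanged
  event 6 (t=45: SET baz = 47): baz 29 -> 47
  event 7 (t=54: DEC bar by 13): baz unchanged
  event 8 (t=63: DEC foo by 6): baz unchanged
  event 9 (t=73: SET bar = 41): baz unchanged
  event 10 (t=79: INC foo by 13): baz unchanged
  event 11 (t=89: SET bar = 42): baz unchanged
  event 12 (t=96: SET bar = 48): baz unchanged
Final: baz = 47

Answer: 47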